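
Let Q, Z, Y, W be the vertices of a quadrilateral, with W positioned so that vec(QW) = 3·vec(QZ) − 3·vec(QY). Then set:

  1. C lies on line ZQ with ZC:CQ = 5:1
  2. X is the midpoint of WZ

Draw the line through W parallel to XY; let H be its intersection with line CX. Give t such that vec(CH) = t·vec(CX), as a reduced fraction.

Set Q = (0, 0), Z = (1, 0), Y = (0, 1), W = (3, -3); any affine frame gives the same invariant.
1. C lies on line ZQ with ZC:CQ = 5:1 ⇒ C = (1/6, 0)
2. X is the midpoint of WZ ⇒ X = (2, -3/2)
through W parallel to XY: direction (-2, 5/2); meets CX at H = (27/19, -39/38)
H = C + t·(X−C) with t = 13/19

t = 13/19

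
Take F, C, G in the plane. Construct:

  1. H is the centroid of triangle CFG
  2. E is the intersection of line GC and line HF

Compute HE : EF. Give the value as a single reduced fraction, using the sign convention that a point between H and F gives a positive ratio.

Choose coordinates F = (0, 0), C = (1, 0), G = (0, 1).
1. H is the centroid of triangle CFG ⇒ H = (1/3, 1/3)
2. E is the intersection of line GC and line HF ⇒ E = (1/2, 1/2)
E = H + t·(F−H) with t = -1/2, so HE:EF = t:(1−t) = -1/2:3/2

HE:EF = -1/3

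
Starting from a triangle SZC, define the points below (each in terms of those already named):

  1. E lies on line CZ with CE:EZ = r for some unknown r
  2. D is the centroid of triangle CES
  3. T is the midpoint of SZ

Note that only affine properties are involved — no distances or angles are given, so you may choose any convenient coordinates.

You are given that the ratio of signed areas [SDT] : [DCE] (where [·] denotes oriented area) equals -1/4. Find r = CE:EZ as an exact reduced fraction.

Choose coordinates S = (0, 0), Z = (1, 0), C = (0, 1).
1. With CE:EZ = r, write λ = r/(r+1) so E = C + λ·(Z−C); E is affine-linear in λ
2. D is the centroid of triangle CES ⇒ D is an affine combination of earlier points and hence also affine-linear in λ
3. T is the midpoint of SZ ⇒ T = (1/2, 0)
Every point depending on E is an affine combination of E and λ-independent points, so each such coordinate is linear in λ; the λ² term in each signed area is a multiple of (Z−C)×(Z−C) = 0, so 2·[SDT] and 2·[DCE] are each linear in λ. Evaluating at λ=0 and λ=1:
  2·[SDT] = 1/6·λ − 1/3,   2·[DCE] = -1/3·λ
So [SDT]:[DCE] = (1/6·λ − 1/3) / (-1/3·λ). Setting this equal to -1/4:
  1/6·λ − 1/3 = -1/4·(-1/3·λ)  ⇒  λ = 4
Then r = λ/(1−λ) = (4)/(-3) = -4/3. Check: with r = -4/3, E = (4, -3) and [SDT]:[DCE] = -1/4 as required.

r = -4/3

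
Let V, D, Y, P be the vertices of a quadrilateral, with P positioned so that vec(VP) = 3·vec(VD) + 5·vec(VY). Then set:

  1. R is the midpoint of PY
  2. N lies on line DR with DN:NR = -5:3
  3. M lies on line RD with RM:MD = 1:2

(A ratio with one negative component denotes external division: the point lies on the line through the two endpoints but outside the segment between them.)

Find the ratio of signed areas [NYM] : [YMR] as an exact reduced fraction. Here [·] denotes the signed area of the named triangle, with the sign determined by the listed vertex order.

Work in coordinates with V = (0, 0), D = (1, 0), Y = (0, 1), P = (3, 5).
1. R is the midpoint of PY ⇒ R = (3/2, 3)
2. N lies on line DR with DN:NR = -5:3 ⇒ N = (9/4, 15/2)
3. M lies on line RD with RM:MD = 1:2 ⇒ M = (4/3, 2)
2·[NYM] = 77/12, 2·[YMR] = 7/6
[NYM]:[YMR] = 77/12:7/6 = 11/2

[NYM]:[YMR] = 11/2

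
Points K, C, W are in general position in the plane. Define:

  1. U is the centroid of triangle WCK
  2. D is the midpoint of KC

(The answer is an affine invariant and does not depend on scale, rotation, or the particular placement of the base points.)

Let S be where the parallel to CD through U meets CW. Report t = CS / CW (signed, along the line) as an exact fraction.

Assign K = (0, 0), C = (1, 0), W = (0, 1) — the answer is frame-independent, so this choice is without loss of generality.
1. U is the centroid of triangle WCK ⇒ U = (1/3, 1/3)
2. D is the midpoint of KC ⇒ D = (1/2, 0)
through U parallel to CD: direction (-1/2, 0); meets CW at S = (2/3, 1/3)
S = C + t·(W−C) with t = 1/3

t = 1/3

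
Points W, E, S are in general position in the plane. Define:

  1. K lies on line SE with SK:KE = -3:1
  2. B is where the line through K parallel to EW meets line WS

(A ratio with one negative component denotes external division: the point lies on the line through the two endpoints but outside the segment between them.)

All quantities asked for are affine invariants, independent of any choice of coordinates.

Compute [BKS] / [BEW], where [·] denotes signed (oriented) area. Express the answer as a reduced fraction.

[BKS]:[BEW] = 9/2

Work in coordinates with W = (0, 0), E = (1, 0), S = (0, 1).
1. K lies on line SE with SK:KE = -3:1 ⇒ K = (3/2, -1/2)
2. B is where the line through K parallel to EW meets line WS ⇒ B = (0, -1/2)
2·[BKS] = 9/4, 2·[BEW] = 1/2
[BKS]:[BEW] = 9/4:1/2 = 9/2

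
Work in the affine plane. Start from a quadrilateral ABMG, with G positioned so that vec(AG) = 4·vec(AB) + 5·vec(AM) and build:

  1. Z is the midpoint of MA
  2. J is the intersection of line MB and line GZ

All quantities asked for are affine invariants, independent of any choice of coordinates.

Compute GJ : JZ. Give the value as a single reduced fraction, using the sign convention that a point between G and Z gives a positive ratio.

GJ:JZ = 16

Assign A = (0, 0), B = (1, 0), M = (0, 1), G = (4, 5) — the answer is frame-independent, so this choice is without loss of generality.
1. Z is the midpoint of MA ⇒ Z = (0, 1/2)
2. J is the intersection of line MB and line GZ ⇒ J = (4/17, 13/17)
J = G + t·(Z−G) with t = 16/17, so GJ:JZ = t:(1−t) = 16/17:1/17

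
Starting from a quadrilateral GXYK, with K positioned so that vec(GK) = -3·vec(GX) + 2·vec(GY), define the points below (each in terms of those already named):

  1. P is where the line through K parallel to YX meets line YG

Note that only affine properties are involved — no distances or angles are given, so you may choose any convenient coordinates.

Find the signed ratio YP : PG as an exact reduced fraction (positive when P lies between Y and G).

YP:PG = -2

Work in coordinates with G = (0, 0), X = (1, 0), Y = (0, 1), K = (-3, 2).
1. P is where the line through K parallel to YX meets line YG ⇒ P = (0, -1)
P = Y + t·(G−Y) with t = 2, so YP:PG = t:(1−t) = 2:-1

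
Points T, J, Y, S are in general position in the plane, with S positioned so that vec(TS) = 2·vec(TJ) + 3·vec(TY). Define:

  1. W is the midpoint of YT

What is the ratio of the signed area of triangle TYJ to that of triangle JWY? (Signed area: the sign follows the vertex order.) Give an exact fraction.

[TYJ]:[JWY] = 2

Set T = (0, 0), J = (1, 0), Y = (0, 1), S = (2, 3); any affine frame gives the same invariant.
1. W is the midpoint of YT ⇒ W = (0, 1/2)
2·[TYJ] = -1, 2·[JWY] = -1/2
[TYJ]:[JWY] = -1:-1/2 = 2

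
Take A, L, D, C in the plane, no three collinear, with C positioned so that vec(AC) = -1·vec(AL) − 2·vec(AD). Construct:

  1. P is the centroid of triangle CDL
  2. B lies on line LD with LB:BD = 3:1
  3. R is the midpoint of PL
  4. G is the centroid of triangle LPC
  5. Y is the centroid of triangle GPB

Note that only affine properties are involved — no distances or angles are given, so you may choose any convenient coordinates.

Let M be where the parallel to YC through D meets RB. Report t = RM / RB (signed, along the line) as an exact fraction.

t = 119/79

Choose coordinates A = (0, 0), L = (1, 0), D = (0, 1), C = (-1, -2).
1. P is the centroid of triangle CDL ⇒ P = (0, -1/3)
2. B lies on line LD with LB:BD = 3:1 ⇒ B = (1/4, 3/4)
3. R is the midpoint of PL ⇒ R = (1/2, -1/6)
4. G is the centroid of triangle LPC ⇒ G = (0, -7/9)
5. Y is the centroid of triangle GPB ⇒ Y = (1/12, -13/108)
through D parallel to YC: direction (-13/12, -203/108); meets RB at M = (39/316, 1151/948)
M = R + t·(B−R) with t = 119/79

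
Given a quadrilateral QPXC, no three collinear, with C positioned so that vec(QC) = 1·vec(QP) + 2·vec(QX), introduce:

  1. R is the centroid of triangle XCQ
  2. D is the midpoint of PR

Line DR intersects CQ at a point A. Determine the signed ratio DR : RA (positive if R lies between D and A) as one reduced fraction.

Assign Q = (0, 0), P = (1, 0), X = (0, 1), C = (1, 2) — the answer is frame-independent, so this choice is without loss of generality.
1. R is the centroid of triangle XCQ ⇒ R = (1/3, 1)
2. D is the midpoint of PR ⇒ D = (2/3, 1/2)
line DR meets CQ at A = (3/7, 6/7)
R = D + t·(A−D) with t = 7/5, so DR:RA = 7/5:-2/5

DR:RA = -7/2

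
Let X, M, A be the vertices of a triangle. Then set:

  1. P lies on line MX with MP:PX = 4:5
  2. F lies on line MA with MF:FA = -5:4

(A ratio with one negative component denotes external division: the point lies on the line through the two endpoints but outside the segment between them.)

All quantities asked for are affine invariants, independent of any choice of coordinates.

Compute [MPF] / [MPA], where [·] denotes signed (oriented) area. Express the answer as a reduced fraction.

Work in coordinates with X = (0, 0), M = (1, 0), A = (0, 1).
1. P lies on line MX with MP:PX = 4:5 ⇒ P = (5/9, 0)
2. F lies on line MA with MF:FA = -5:4 ⇒ F = (-4, 5)
2·[MPF] = -20/9, 2·[MPA] = -4/9
[MPF]:[MPA] = -20/9:-4/9 = 5

[MPF]:[MPA] = 5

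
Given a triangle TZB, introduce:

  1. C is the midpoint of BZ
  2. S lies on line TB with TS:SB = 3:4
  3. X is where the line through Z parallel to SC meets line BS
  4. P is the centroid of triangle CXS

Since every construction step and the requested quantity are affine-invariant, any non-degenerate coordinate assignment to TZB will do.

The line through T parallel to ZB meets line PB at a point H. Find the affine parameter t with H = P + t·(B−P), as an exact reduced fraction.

Set T = (0, 0), Z = (1, 0), B = (0, 1); any affine frame gives the same invariant.
1. C is the midpoint of BZ ⇒ C = (1/2, 1/2)
2. S lies on line TB with TS:SB = 3:4 ⇒ S = (0, 3/7)
3. X is where the line through Z parallel to SC meets line BS ⇒ X = (0, -1/7)
4. P is the centroid of triangle CXS ⇒ P = (1/6, 11/42)
through T parallel to ZB: direction (-1, 1); meets PB at H = (7/24, -7/24)
H = P + t·(B−P) with t = -3/4

t = -3/4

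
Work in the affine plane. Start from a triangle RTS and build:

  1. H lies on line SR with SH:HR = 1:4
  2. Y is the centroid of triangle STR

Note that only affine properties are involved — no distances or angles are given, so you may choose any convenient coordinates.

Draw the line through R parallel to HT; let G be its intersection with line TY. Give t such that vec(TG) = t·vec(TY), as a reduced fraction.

Work in coordinates with R = (0, 0), T = (1, 0), S = (0, 1).
1. H lies on line SR with SH:HR = 1:4 ⇒ H = (0, 4/5)
2. Y is the centroid of triangle STR ⇒ Y = (1/3, 1/3)
through R parallel to HT: direction (1, -4/5); meets TY at G = (-5/3, 4/3)
G = T + t·(Y−T) with t = 4

t = 4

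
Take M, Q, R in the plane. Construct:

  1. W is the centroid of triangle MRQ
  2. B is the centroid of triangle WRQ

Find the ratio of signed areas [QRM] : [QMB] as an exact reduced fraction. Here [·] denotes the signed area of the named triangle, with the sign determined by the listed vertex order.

[QRM]:[QMB] = -9/4

Choose coordinates M = (0, 0), Q = (1, 0), R = (0, 1).
1. W is the centroid of triangle MRQ ⇒ W = (1/3, 1/3)
2. B is the centroid of triangle WRQ ⇒ B = (4/9, 4/9)
2·[QRM] = 1, 2·[QMB] = -4/9
[QRM]:[QMB] = 1:-4/9 = -9/4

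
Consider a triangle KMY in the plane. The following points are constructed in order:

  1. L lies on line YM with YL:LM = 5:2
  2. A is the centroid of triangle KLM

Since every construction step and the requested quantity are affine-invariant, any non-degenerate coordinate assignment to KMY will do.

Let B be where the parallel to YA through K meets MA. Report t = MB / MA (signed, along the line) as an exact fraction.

Assign K = (0, 0), M = (1, 0), Y = (0, 1) — the answer is frame-independent, so this choice is without loss of generality.
1. L lies on line YM with YL:LM = 5:2 ⇒ L = (5/7, 2/7)
2. A is the centroid of triangle KLM ⇒ A = (4/7, 2/21)
through K parallel to YA: direction (4/7, -19/21); meets MA at B = (-8/49, 38/147)
B = M + t·(A−M) with t = 19/7

t = 19/7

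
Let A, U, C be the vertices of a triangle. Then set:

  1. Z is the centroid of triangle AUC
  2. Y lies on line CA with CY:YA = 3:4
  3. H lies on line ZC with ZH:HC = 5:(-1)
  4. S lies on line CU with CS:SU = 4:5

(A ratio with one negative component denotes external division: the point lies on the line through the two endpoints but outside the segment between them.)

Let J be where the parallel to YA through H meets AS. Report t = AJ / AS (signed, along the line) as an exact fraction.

Choose coordinates A = (0, 0), U = (1, 0), C = (0, 1).
1. Z is the centroid of triangle AUC ⇒ Z = (1/3, 1/3)
2. Y lies on line CA with CY:YA = 3:4 ⇒ Y = (0, 4/7)
3. H lies on line ZC with ZH:HC = 5:(-1) ⇒ H = (-1/12, 7/6)
4. S lies on line CU with CS:SU = 4:5 ⇒ S = (4/9, 5/9)
through H parallel to YA: direction (0, -4/7); meets AS at J = (-1/12, -5/48)
J = A + t·(S−A) with t = -3/16

t = -3/16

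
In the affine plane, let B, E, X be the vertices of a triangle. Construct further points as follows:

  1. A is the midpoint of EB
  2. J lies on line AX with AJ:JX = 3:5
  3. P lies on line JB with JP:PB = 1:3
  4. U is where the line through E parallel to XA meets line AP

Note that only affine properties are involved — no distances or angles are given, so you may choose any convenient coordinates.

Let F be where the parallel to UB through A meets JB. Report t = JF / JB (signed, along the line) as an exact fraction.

Work in coordinates with B = (0, 0), E = (1, 0), X = (0, 1).
1. A is the midpoint of EB ⇒ A = (1/2, 0)
2. J lies on line AX with AJ:JX = 3:5 ⇒ J = (5/16, 3/8)
3. P lies on line JB with JP:PB = 1:3 ⇒ P = (15/64, 9/32)
4. U is where the line through E parallel to XA meets line AP ⇒ U = (25/16, -9/8)
through A parallel to UB: direction (-25/16, 9/8); meets JB at F = (3/16, 9/40)
F = J + t·(B−J) with t = 2/5

t = 2/5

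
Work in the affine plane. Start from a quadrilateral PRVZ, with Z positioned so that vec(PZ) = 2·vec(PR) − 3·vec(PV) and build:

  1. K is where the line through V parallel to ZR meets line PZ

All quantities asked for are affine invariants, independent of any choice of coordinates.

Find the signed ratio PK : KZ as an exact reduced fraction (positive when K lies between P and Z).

PK:KZ = 1/2

Work in coordinates with P = (0, 0), R = (1, 0), V = (0, 1), Z = (2, -3).
1. K is where the line through V parallel to ZR meets line PZ ⇒ K = (2/3, -1)
K = P + t·(Z−P) with t = 1/3, so PK:KZ = t:(1−t) = 1/3:2/3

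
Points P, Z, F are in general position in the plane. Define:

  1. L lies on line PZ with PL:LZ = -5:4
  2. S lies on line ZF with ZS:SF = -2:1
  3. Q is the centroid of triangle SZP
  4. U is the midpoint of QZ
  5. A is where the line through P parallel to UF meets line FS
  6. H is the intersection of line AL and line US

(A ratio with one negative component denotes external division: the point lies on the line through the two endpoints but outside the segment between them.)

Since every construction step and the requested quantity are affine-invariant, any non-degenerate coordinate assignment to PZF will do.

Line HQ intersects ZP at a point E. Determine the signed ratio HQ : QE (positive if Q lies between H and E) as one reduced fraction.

HQ:QE = 52/11

Assign P = (0, 0), Z = (1, 0), F = (0, 1) — the answer is frame-independent, so this choice is without loss of generality.
1. L lies on line PZ with PL:LZ = -5:4 ⇒ L = (5, 0)
2. S lies on line ZF with ZS:SF = -2:1 ⇒ S = (-1, 2)
3. Q is the centroid of triangle SZP ⇒ Q = (0, 2/3)
4. U is the midpoint of QZ ⇒ U = (1/2, 1/3)
5. A is where the line through P parallel to UF meets line FS ⇒ A = (-3, 4)
6. H is the intersection of line AL and line US ⇒ H = (-29/11, 42/11)
line HQ meets ZP at E = (29/52, 0)
Q = H + t·(E−H) with t = 52/63, so HQ:QE = 52/63:11/63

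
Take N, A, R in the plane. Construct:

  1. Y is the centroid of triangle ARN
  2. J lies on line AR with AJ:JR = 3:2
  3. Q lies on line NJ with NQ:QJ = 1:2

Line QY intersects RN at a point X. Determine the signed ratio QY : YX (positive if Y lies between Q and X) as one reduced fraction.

Set N = (0, 0), A = (1, 0), R = (0, 1); any affine frame gives the same invariant.
1. Y is the centroid of triangle ARN ⇒ Y = (1/3, 1/3)
2. J lies on line AR with AJ:JR = 3:2 ⇒ J = (2/5, 3/5)
3. Q lies on line NJ with NQ:QJ = 1:2 ⇒ Q = (2/15, 1/5)
line QY meets RN at X = (0, 1/9)
Y = Q + t·(X−Q) with t = -3/2, so QY:YX = -3/2:5/2

QY:YX = -3/5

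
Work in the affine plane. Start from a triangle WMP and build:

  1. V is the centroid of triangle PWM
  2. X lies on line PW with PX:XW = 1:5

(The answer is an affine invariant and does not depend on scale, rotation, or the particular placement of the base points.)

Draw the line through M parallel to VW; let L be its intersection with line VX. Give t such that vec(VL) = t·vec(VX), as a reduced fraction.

Work in coordinates with W = (0, 0), M = (1, 0), P = (0, 1).
1. V is the centroid of triangle PWM ⇒ V = (1/3, 1/3)
2. X lies on line PW with PX:XW = 1:5 ⇒ X = (0, 5/6)
through M parallel to VW: direction (-1/3, -1/3); meets VX at L = (11/15, -4/15)
L = V + t·(X−V) with t = -6/5

t = -6/5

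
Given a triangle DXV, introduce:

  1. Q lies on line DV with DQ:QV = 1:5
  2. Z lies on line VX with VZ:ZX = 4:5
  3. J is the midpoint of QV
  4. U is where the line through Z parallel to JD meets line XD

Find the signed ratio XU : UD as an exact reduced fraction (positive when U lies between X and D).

Set D = (0, 0), X = (1, 0), V = (0, 1); any affine frame gives the same invariant.
1. Q lies on line DV with DQ:QV = 1:5 ⇒ Q = (0, 1/6)
2. Z lies on line VX with VZ:ZX = 4:5 ⇒ Z = (4/9, 5/9)
3. J is the midpoint of QV ⇒ J = (0, 7/12)
4. U is where the line through Z parallel to JD meets line XD ⇒ U = (4/9, 0)
U = X + t·(D−X) with t = 5/9, so XU:UD = t:(1−t) = 5/9:4/9

XU:UD = 5/4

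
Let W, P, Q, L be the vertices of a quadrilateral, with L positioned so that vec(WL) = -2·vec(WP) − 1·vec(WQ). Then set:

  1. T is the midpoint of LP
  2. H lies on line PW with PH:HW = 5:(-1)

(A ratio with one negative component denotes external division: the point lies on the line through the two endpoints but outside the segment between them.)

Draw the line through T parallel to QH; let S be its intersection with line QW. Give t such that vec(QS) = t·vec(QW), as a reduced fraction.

Assign W = (0, 0), P = (1, 0), Q = (0, 1), L = (-2, -1) — the answer is frame-independent, so this choice is without loss of generality.
1. T is the midpoint of LP ⇒ T = (-1/2, -1/2)
2. H lies on line PW with PH:HW = 5:(-1) ⇒ H = (-1/4, 0)
through T parallel to QH: direction (-1/4, -1); meets QW at S = (0, 3/2)
S = Q + t·(W−Q) with t = -1/2

t = -1/2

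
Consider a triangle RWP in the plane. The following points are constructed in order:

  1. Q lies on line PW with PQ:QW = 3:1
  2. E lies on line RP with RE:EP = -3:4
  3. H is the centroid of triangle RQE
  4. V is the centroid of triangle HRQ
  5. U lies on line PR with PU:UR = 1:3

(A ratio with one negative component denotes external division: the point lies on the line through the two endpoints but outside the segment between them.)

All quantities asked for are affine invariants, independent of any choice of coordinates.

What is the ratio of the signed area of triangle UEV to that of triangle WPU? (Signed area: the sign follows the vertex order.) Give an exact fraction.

[UEV]:[WPU] = 5

Choose coordinates R = (0, 0), W = (1, 0), P = (0, 1).
1. Q lies on line PW with PQ:QW = 3:1 ⇒ Q = (3/4, 1/4)
2. E lies on line RP with RE:EP = -3:4 ⇒ E = (0, -3)
3. H is the centroid of triangle RQE ⇒ H = (1/4, -11/12)
4. V is the centroid of triangle HRQ ⇒ V = (1/3, -2/9)
5. U lies on line PR with PU:UR = 1:3 ⇒ U = (0, 3/4)
2·[UEV] = 5/4, 2·[WPU] = 1/4
[UEV]:[WPU] = 5/4:1/4 = 5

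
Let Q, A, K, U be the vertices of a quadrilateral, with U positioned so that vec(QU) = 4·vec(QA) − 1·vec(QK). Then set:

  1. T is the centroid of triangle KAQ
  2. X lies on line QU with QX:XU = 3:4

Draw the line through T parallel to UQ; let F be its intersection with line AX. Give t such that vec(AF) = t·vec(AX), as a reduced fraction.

t = -2/3

Choose coordinates Q = (0, 0), A = (1, 0), K = (0, 1), U = (4, -1).
1. T is the centroid of triangle KAQ ⇒ T = (1/3, 1/3)
2. X lies on line QU with QX:XU = 3:4 ⇒ X = (12/7, -3/7)
through T parallel to UQ: direction (-4, 1); meets AX at F = (11/21, 2/7)
F = A + t·(X−A) with t = -2/3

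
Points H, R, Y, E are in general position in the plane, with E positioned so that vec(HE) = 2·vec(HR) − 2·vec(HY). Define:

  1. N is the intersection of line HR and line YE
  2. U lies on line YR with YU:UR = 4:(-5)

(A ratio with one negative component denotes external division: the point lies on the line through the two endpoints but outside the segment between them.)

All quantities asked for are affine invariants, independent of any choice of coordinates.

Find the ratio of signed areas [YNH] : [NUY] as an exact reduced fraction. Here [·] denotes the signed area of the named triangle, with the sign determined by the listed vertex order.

Work in coordinates with H = (0, 0), R = (1, 0), Y = (0, 1), E = (2, -2).
1. N is the intersection of line HR and line YE ⇒ N = (2/3, 0)
2. U lies on line YR with YU:UR = 4:(-5) ⇒ U = (-4, 5)
2·[YNH] = -2/3, 2·[NUY] = -4/3
[YNH]:[NUY] = -2/3:-4/3 = 1/2

[YNH]:[NUY] = 1/2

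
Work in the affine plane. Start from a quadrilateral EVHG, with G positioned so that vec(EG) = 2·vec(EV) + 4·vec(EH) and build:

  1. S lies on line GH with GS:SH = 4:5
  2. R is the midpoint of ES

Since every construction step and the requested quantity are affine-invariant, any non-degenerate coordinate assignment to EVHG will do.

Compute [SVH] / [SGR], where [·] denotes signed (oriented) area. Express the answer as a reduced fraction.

[SVH]:[SGR] = 25/4

Set E = (0, 0), V = (1, 0), H = (0, 1), G = (2, 4); any affine frame gives the same invariant.
1. S lies on line GH with GS:SH = 4:5 ⇒ S = (10/9, 8/3)
2. R is the midpoint of ES ⇒ R = (5/9, 4/3)
2·[SVH] = -25/9, 2·[SGR] = -4/9
[SVH]:[SGR] = -25/9:-4/9 = 25/4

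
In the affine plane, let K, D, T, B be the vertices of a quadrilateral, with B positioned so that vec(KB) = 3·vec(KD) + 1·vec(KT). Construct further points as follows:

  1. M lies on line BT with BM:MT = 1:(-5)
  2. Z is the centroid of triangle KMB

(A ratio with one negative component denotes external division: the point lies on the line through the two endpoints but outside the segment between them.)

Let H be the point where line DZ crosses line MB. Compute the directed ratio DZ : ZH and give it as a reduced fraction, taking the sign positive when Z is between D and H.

Assign K = (0, 0), D = (1, 0), T = (0, 1), B = (3, 1) — the answer is frame-independent, so this choice is without loss of generality.
1. M lies on line BT with BM:MT = 1:(-5) ⇒ M = (15/4, 1)
2. Z is the centroid of triangle KMB ⇒ Z = (9/4, 2/3)
line DZ meets MB at H = (23/8, 1)
Z = D + t·(H−D) with t = 2/3, so DZ:ZH = 2/3:1/3

DZ:ZH = 2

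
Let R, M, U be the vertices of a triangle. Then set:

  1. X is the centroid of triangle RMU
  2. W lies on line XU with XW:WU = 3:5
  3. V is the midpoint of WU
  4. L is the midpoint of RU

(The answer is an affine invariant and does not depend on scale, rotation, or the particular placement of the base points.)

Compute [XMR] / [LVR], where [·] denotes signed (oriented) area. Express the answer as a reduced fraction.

[XMR]:[LVR] = 32/5

Set R = (0, 0), M = (1, 0), U = (0, 1); any affine frame gives the same invariant.
1. X is the centroid of triangle RMU ⇒ X = (1/3, 1/3)
2. W lies on line XU with XW:WU = 3:5 ⇒ W = (5/24, 7/12)
3. V is the midpoint of WU ⇒ V = (5/48, 19/24)
4. L is the midpoint of RU ⇒ L = (0, 1/2)
2·[XMR] = -1/3, 2·[LVR] = -5/96
[XMR]:[LVR] = -1/3:-5/96 = 32/5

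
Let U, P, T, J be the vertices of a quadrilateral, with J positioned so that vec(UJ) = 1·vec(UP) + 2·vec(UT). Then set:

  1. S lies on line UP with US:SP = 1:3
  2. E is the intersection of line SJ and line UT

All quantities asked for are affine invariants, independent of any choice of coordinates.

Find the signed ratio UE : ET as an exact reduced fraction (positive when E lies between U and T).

UE:ET = -2/5

Choose coordinates U = (0, 0), P = (1, 0), T = (0, 1), J = (1, 2).
1. S lies on line UP with US:SP = 1:3 ⇒ S = (1/4, 0)
2. E is the intersection of line SJ and line UT ⇒ E = (0, -2/3)
E = U + t·(T−U) with t = -2/3, so UE:ET = t:(1−t) = -2/3:5/3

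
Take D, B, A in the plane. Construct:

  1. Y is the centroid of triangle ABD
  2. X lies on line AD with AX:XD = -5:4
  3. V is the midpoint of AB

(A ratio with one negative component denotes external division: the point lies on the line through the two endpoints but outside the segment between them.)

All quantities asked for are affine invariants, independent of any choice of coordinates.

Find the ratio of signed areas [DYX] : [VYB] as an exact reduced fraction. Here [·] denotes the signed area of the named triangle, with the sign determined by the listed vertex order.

Assign D = (0, 0), B = (1, 0), A = (0, 1) — the answer is frame-independent, so this choice is without loss of generality.
1. Y is the centroid of triangle ABD ⇒ Y = (1/3, 1/3)
2. X lies on line AD with AX:XD = -5:4 ⇒ X = (0, -4)
3. V is the midpoint of AB ⇒ V = (1/2, 1/2)
2·[DYX] = -4/3, 2·[VYB] = 1/6
[DYX]:[VYB] = -4/3:1/6 = -8

[DYX]:[VYB] = -8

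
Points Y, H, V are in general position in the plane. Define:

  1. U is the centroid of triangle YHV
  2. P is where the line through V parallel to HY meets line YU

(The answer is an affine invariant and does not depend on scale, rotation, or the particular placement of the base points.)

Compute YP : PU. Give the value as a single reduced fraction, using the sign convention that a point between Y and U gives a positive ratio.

YP:PU = -3/2

Assign Y = (0, 0), H = (1, 0), V = (0, 1) — the answer is frame-independent, so this choice is without loss of generality.
1. U is the centroid of triangle YHV ⇒ U = (1/3, 1/3)
2. P is where the line through V parallel to HY meets line YU ⇒ P = (1, 1)
P = Y + t·(U−Y) with t = 3, so YP:PU = t:(1−t) = 3:-2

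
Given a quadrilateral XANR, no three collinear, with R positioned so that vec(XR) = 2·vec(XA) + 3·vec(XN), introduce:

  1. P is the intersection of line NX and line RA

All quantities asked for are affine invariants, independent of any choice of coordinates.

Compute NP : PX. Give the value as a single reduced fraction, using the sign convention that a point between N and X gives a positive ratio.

Set X = (0, 0), A = (1, 0), N = (0, 1), R = (2, 3); any affine frame gives the same invariant.
1. P is the intersection of line NX and line RA ⇒ P = (0, -3)
P = N + t·(X−N) with t = 4, so NP:PX = t:(1−t) = 4:-3

NP:PX = -4/3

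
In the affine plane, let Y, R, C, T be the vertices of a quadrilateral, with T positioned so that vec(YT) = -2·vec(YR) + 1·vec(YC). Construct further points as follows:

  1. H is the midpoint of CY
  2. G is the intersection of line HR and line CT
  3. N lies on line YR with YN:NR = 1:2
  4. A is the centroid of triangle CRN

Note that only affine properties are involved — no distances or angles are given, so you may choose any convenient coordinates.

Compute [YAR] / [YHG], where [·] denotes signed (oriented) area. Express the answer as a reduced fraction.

[YAR]:[YHG] = -2/3

Set Y = (0, 0), R = (1, 0), C = (0, 1), T = (-2, 1); any affine frame gives the same invariant.
1. H is the midpoint of CY ⇒ H = (0, 1/2)
2. G is the intersection of line HR and line CT ⇒ G = (-1, 1)
3. N lies on line YR with YN:NR = 1:2 ⇒ N = (1/3, 0)
4. A is the centroid of triangle CRN ⇒ A = (4/9, 1/3)
2·[YAR] = -1/3, 2·[YHG] = 1/2
[YAR]:[YHG] = -1/3:1/2 = -2/3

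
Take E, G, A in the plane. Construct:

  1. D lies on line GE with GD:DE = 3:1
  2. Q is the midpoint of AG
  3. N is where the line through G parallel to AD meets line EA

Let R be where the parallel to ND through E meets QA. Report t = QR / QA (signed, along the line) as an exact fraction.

t = 17/15

Set E = (0, 0), G = (1, 0), A = (0, 1); any affine frame gives the same invariant.
1. D lies on line GE with GD:DE = 3:1 ⇒ D = (1/4, 0)
2. Q is the midpoint of AG ⇒ Q = (1/2, 1/2)
3. N is where the line through G parallel to AD meets line EA ⇒ N = (0, 4)
through E parallel to ND: direction (1/4, -4); meets QA at R = (-1/15, 16/15)
R = Q + t·(A−Q) with t = 17/15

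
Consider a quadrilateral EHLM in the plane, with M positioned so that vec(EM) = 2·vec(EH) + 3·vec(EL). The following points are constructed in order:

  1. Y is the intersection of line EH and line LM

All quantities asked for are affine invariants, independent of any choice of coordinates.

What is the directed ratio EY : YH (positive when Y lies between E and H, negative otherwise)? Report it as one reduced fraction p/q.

EY:YH = -1/2

Choose coordinates E = (0, 0), H = (1, 0), L = (0, 1), M = (2, 3).
1. Y is the intersection of line EH and line LM ⇒ Y = (-1, 0)
Y = E + t·(H−E) with t = -1, so EY:YH = t:(1−t) = -1:2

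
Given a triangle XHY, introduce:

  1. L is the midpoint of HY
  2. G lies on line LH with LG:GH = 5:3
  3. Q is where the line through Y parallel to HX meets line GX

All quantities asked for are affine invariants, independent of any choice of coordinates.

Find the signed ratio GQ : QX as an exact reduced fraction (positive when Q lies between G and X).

Set X = (0, 0), H = (1, 0), Y = (0, 1); any affine frame gives the same invariant.
1. L is the midpoint of HY ⇒ L = (1/2, 1/2)
2. G lies on line LH with LG:GH = 5:3 ⇒ G = (13/16, 3/16)
3. Q is where the line through Y parallel to HX meets line GX ⇒ Q = (13/3, 1)
Q = G + t·(X−G) with t = -13/3, so GQ:QX = t:(1−t) = -13/3:16/3

GQ:QX = -13/16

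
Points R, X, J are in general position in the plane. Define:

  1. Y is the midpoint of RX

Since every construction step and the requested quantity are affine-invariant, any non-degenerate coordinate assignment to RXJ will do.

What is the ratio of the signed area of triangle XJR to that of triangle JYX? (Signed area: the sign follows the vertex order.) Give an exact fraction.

[XJR]:[JYX] = 2

Assign R = (0, 0), X = (1, 0), J = (0, 1) — the answer is frame-independent, so this choice is without loss of generality.
1. Y is the midpoint of RX ⇒ Y = (1/2, 0)
2·[XJR] = 1, 2·[JYX] = 1/2
[XJR]:[JYX] = 1:1/2 = 2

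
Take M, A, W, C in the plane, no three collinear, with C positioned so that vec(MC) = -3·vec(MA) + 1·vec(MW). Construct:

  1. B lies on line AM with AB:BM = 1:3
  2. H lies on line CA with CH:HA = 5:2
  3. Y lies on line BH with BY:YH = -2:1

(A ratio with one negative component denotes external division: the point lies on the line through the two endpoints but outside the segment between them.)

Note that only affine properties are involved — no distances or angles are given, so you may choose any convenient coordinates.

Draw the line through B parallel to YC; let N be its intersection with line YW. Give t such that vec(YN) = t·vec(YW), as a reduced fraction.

t = -5/18

Choose coordinates M = (0, 0), A = (1, 0), W = (0, 1), C = (-3, 1).
1. B lies on line AM with AB:BM = 1:3 ⇒ B = (3/4, 0)
2. H lies on line CA with CH:HA = 5:2 ⇒ H = (-1/7, 2/7)
3. Y lies on line BH with BY:YH = -2:1 ⇒ Y = (-29/28, 4/7)
through B parallel to YC: direction (-55/28, 3/7); meets YW at N = (-667/504, 19/42)
N = Y + t·(W−Y) with t = -5/18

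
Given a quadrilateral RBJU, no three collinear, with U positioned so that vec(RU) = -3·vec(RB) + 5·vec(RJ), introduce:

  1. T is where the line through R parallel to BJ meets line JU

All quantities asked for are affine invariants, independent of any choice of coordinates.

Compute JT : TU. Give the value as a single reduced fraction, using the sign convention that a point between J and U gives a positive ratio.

Set R = (0, 0), B = (1, 0), J = (0, 1), U = (-3, 5); any affine frame gives the same invariant.
1. T is where the line through R parallel to BJ meets line JU ⇒ T = (3, -3)
T = J + t·(U−J) with t = -1, so JT:TU = t:(1−t) = -1:2

JT:TU = -1/2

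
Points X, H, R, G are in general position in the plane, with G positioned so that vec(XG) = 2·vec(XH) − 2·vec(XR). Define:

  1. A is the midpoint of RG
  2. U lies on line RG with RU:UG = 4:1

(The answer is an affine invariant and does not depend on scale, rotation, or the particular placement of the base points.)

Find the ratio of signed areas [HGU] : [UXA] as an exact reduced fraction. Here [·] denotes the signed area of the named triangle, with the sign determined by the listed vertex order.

Assign X = (0, 0), H = (1, 0), R = (0, 1), G = (2, -2) — the answer is frame-independent, so this choice is without loss of generality.
1. A is the midpoint of RG ⇒ A = (1, -1/2)
2. U lies on line RG with RU:UG = 4:1 ⇒ U = (8/5, -7/5)
2·[HGU] = -1/5, 2·[UXA] = -3/5
[HGU]:[UXA] = -1/5:-3/5 = 1/3

[HGU]:[UXA] = 1/3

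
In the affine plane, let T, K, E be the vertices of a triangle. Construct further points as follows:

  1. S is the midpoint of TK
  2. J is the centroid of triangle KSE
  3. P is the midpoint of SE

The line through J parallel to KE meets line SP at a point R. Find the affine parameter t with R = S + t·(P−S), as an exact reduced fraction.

t = 4/3

Work in coordinates with T = (0, 0), K = (1, 0), E = (0, 1).
1. S is the midpoint of TK ⇒ S = (1/2, 0)
2. J is the centroid of triangle KSE ⇒ J = (1/2, 1/3)
3. P is the midpoint of SE ⇒ P = (1/4, 1/2)
through J parallel to KE: direction (-1, 1); meets SP at R = (1/6, 2/3)
R = S + t·(P−S) with t = 4/3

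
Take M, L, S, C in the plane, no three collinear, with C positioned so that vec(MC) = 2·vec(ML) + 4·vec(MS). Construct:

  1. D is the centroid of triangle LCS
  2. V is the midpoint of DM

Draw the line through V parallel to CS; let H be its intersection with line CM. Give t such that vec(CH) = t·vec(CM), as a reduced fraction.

Set M = (0, 0), L = (1, 0), S = (0, 1), C = (2, 4); any affine frame gives the same invariant.
1. D is the centroid of triangle LCS ⇒ D = (1, 5/3)
2. V is the midpoint of DM ⇒ V = (1/2, 5/6)
through V parallel to CS: direction (-2, -3); meets CM at H = (1/6, 1/3)
H = C + t·(M−C) with t = 11/12

t = 11/12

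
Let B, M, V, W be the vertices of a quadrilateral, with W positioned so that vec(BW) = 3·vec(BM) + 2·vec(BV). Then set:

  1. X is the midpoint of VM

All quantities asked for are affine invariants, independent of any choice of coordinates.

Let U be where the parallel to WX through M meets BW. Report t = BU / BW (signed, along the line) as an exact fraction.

t = -3

Work in coordinates with B = (0, 0), M = (1, 0), V = (0, 1), W = (3, 2).
1. X is the midpoint of VM ⇒ X = (1/2, 1/2)
through M parallel to WX: direction (-5/2, -3/2); meets BW at U = (-9, -6)
U = B + t·(W−B) with t = -3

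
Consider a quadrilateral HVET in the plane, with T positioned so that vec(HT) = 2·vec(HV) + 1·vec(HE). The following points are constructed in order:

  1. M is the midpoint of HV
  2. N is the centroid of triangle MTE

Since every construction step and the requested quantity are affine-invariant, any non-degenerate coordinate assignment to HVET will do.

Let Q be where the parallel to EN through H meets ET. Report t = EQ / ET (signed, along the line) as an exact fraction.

t = -5/4

Assign H = (0, 0), V = (1, 0), E = (0, 1), T = (2, 1) — the answer is frame-independent, so this choice is without loss of generality.
1. M is the midpoint of HV ⇒ M = (1/2, 0)
2. N is the centroid of triangle MTE ⇒ N = (5/6, 2/3)
through H parallel to EN: direction (5/6, -1/3); meets ET at Q = (-5/2, 1)
Q = E + t·(T−E) with t = -5/4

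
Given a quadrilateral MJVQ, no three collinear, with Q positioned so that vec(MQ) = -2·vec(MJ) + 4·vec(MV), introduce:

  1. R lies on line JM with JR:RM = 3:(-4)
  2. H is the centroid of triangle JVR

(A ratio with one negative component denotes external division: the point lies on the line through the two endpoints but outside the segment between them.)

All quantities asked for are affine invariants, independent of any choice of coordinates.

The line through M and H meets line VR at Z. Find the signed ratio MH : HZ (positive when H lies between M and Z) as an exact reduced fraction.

Choose coordinates M = (0, 0), J = (1, 0), V = (0, 1), Q = (-2, 4).
1. R lies on line JM with JR:RM = 3:(-4) ⇒ R = (4, 0)
2. H is the centroid of triangle JVR ⇒ H = (5/3, 1/3)
line MH meets VR at Z = (20/9, 4/9)
H = M + t·(Z−M) with t = 3/4, so MH:HZ = 3/4:1/4

MH:HZ = 3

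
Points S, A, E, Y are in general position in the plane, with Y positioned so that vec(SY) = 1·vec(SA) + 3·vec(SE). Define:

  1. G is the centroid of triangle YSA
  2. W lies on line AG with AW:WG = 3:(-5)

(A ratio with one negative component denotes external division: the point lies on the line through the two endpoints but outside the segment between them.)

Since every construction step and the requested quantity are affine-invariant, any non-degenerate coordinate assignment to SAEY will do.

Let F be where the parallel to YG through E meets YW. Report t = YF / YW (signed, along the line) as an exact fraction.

t = -8/15

Assign S = (0, 0), A = (1, 0), E = (0, 1), Y = (1, 3) — the answer is frame-independent, so this choice is without loss of generality.
1. G is the centroid of triangle YSA ⇒ G = (2/3, 1)
2. W lies on line AG with AW:WG = 3:(-5) ⇒ W = (3/2, -3/2)
through E parallel to YG: direction (-1/3, -2); meets YW at F = (11/15, 27/5)
F = Y + t·(W−Y) with t = -8/15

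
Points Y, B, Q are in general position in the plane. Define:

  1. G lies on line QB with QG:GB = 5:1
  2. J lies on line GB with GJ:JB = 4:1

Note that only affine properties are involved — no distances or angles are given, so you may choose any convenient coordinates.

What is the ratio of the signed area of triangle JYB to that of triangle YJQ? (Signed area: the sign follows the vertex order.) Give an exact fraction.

[JYB]:[YJQ] = 1/29

Work in coordinates with Y = (0, 0), B = (1, 0), Q = (0, 1).
1. G lies on line QB with QG:GB = 5:1 ⇒ G = (5/6, 1/6)
2. J lies on line GB with GJ:JB = 4:1 ⇒ J = (29/30, 1/30)
2·[JYB] = 1/30, 2·[YJQ] = 29/30
[JYB]:[YJQ] = 1/30:29/30 = 1/29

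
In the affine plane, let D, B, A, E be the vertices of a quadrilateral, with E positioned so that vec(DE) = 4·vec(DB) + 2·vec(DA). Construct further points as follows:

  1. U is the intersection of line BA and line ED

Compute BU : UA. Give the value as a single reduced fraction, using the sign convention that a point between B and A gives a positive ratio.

Assign D = (0, 0), B = (1, 0), A = (0, 1), E = (4, 2) — the answer is frame-independent, so this choice is without loss of generality.
1. U is the intersection of line BA and line ED ⇒ U = (2/3, 1/3)
U = B + t·(A−B) with t = 1/3, so BU:UA = t:(1−t) = 1/3:2/3

BU:UA = 1/2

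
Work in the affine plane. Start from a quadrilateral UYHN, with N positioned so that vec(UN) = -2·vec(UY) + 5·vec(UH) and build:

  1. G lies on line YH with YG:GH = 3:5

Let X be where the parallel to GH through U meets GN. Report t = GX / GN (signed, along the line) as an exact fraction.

t = -1/2

Assign U = (0, 0), Y = (1, 0), H = (0, 1), N = (-2, 5) — the answer is frame-independent, so this choice is without loss of generality.
1. G lies on line YH with YG:GH = 3:5 ⇒ G = (5/8, 3/8)
through U parallel to GH: direction (-5/8, 5/8); meets GN at X = (31/16, -31/16)
X = G + t·(N−G) with t = -1/2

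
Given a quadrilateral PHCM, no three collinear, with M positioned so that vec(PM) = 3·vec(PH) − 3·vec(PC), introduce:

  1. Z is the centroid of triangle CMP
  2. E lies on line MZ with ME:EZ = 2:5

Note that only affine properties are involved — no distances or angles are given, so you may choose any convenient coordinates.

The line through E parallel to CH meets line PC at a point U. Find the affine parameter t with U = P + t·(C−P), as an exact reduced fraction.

Choose coordinates P = (0, 0), H = (1, 0), C = (0, 1), M = (3, -3).
1. Z is the centroid of triangle CMP ⇒ Z = (1, -2/3)
2. E lies on line MZ with ME:EZ = 2:5 ⇒ E = (17/7, -7/3)
through E parallel to CH: direction (1, -1); meets PC at U = (0, 2/21)
U = P + t·(C−P) with t = 2/21

t = 2/21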